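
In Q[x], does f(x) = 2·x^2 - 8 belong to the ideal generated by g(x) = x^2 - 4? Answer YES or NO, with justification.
YES

In Q[x] the ideal (g) consists of all multiples of g, so f ∈ (g) iff g | f, i.e. iff the remainder of f on division by g is 0. Divide f by g (g is monic, so eliminate the leading term of the running remainder at each step):
  leading term 2·x^2: subtract (2)·g(x) = 2·x^2 - 8, leaving 0
The remainder is 0, so f(x) = g(x) · h(x) with h(x) = 2. Hence g | f, i.e. f ∈ (g).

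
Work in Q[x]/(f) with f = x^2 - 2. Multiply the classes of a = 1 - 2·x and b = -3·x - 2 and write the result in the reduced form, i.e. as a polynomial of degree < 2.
a · b ≡ x + 10 (mod f(x))

First multiply in Q[x] without reducing: a · b = 6·x^2 + x - 2. Now divide by f(x) = x^2 - 2, eliminating the leading term at each step:
  leading term 6·x^2: subtract (6)·f(x) = 6·x^2 - 12, leaving x + 10
The degree is now < 2, so this is the remainder. Hence a · b ≡ x + 10 in Q[x]/(f).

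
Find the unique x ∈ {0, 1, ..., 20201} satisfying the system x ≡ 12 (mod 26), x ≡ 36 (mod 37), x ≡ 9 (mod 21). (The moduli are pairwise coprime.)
The moduli 26, 37, 21 are pairwise coprime, so by the CRT there is a unique solution mod 26·37·21 = 20202.
Solve by successive substitution. Start with x ≡ 12 (mod 26).
  Combine with x ≡ 36 (mod 37): write x = 12 + 26·t and require 12 + 26·t ≡ 36 (mod 37), i.e. 26·t ≡ 36 − 12 ≡ 24 (mod 37). Since 26^(−1) ≡ 10 (mod 37), t ≡ 10·24 ≡ 18 (mod 37). So x ≡ 12 + 26·18 = 480 (mod 962).
  Combine with x ≡ 9 (mod 21): write x = 480 + 962·t and require 480 + 962·t ≡ 9 (mod 21), i.e. 962·t ≡ 9 − 480 ≡ 12 (mod 21). Since 962^(−1) ≡ 5 (mod 21) (962 ≡ 17 (mod 21)), t ≡ 5·12 ≡ 18 (mod 21). So x ≡ 480 + 962·18 = 17796 (mod 20202).
Unique solution in [0, 20202): x = 17796.

Final answer: x ≡ 17796 (mod 20202); the representative in [0, 20202) is 17796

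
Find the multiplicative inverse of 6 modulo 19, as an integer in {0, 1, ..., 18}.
Apply the extended Euclidean algorithm to (19, 6), tracking rows (r, s, t) with s·19 + t·6 = r. Each division r_prev = q·r_cur + r_new produces the new row as (previous row) − q·(current row):
  row A: (19, 1, 0)   [1·19 + 0·6 = 19]
  row B: (6, 0, 1)   [0·19 + 1·6 = 6]
  19 = 3·6 + 1   → row C = row A − 3·row B = (1, 1, −3)   [check: 1·19 − 3·6 = 1]
  6 = 6·1 + 0   → remainder 0, stop. gcd = 1 (last nonzero row C).
The gcd is 1, so 6 is invertible mod 19. The last nonzero row gives 1·19 − 3·6 = 1, so t = −3. So 6^(−1) ≡ −3 ≡ 16 (mod 19). Verify: 6 · 16 = 96 ≡ 1 (mod 19). ✓

Final answer: 6^(−1) ≡ 16 (mod 19)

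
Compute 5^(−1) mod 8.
5^(−1) ≡ 5 (mod 8)

Apply the extended Euclidean algorithm to (8, 5), tracking rows (r, s, t) with s·8 + t·5 = r. Each division r_prev = q·r_cur + r_new produces the new row as (previous row) − q·(current row):
  row A: (8, 1, 0)   [1·8 + 0·5 = 8]
  row B: (5, 0, 1)   [0·8 + 1·5 = 5]
  8 = 1·5 + 3   → row C = row A − 1·row B = (3, 1, −1)   [check: 1·8 − 1·5 = 3]
  5 = 1·3 + 2   → row D = row B − 1·row C = (2, −1, 2)   [check: −1·8 + 2·5 = 2]
  3 = 1·2 + 1   → row E = row C − 1·row D = (1, 2, −3)   [check: 2·8 − 3·5 = 1]
  2 = 2·1 + 0   → remainder 0, stop. gcd = 1 (last nonzero row E).
The gcd is 1, so 5 is invertible mod 8. The last nonzero row gives 2·8 − 3·5 = 1, so t = −3. So 5^(−1) ≡ −3 ≡ 5 (mod 8). Verify: 5 · 5 = 25 ≡ 1 (mod 8). ✓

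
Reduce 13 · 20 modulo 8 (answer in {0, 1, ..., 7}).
4

Reduce the factors first: 13 ≡ 5, 20 ≡ 4 (mod 8), so 13 · 20 ≡ 5 · 4 (mod 8). 5 · 4 = 20. Dividing by 8: 20 = 2·8 + 4. So (13 · 20) mod 8 = 4.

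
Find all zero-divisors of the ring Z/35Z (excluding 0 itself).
nonzero zero-divisors of Z/35Z = {5, 7, 10, 14, 15, 20, 21, 25, 28, 30}

An element a ∈ Z/35Z (with a ≠ 0) is a zero-divisor iff gcd(a, 35) > 1 (because a is a unit precisely when gcd(a, n) = 1, and in Z/nZ every nonzero, non-unit element is a zero-divisor). Scan a = 1, ..., 34 and keep those with gcd(a, 35) > 1:
  gcd(5, 35) = 5, gcd(7, 35) = 7, gcd(10, 35) = 5, gcd(14, 35) = 7, gcd(15, 35) = 5, gcd(20, 35) = 5, gcd(21, 35) = 7, gcd(25, 35) = 5, gcd(28, 35) = 7, gcd(30, 35) = 5.
All other a ∈ {1, ..., 34} have gcd(a, 35) = 1 and are units. So the nonzero zero-divisors are exactly the 10 values of a appearing in this scan.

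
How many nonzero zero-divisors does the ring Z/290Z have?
Z/290Z has 177 nonzero zero-divisors

In Z/290Z each nonzero element is either a unit (gcd with 290 is 1) or a zero-divisor (gcd > 1). The number of units is φ(290): factorise 290 = 2 · 5 · 29, so φ(290) = (2 − 1) · (5 − 1) · (29 − 1) = 1 · 4 · 28 = 112. The nonzero elements number 290 − 1 = 289. Hence the nonzero zero-divisors number 289 − 112 = 177.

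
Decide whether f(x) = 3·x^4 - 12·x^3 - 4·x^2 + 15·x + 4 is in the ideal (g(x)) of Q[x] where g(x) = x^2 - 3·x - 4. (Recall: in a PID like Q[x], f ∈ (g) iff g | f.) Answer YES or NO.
YES

In Q[x] the ideal (g) consists of all multiples of g, so f ∈ (g) iff g | f, i.e. iff the remainder of f on division by g is 0. Divide f by g (g is monic, so eliminate the leading term of the running remainder at each step):
  leading term 3·x^4: subtract (3·x^2)·g(x) = 3·x^4 - 9·x^3 - 12·x^2, leaving -3·x^3 + 8·x^2 + 15·x + 4
  leading term -3·x^3: subtract (-3·x)·g(x) = -3·x^3 + 9·x^2 + 12·x, leaving -x^2 + 3·x + 4
  leading term -x^2: subtract (-1)·g(x) = -x^2 + 3·x + 4, leaving 0
The remainder is 0, so f(x) = g(x) · h(x) with h(x) = 3·x^2 - 3·x - 1. Hence g | f, i.e. f ∈ (g).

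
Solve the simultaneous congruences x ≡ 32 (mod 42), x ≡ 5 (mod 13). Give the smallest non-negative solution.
The moduli 42, 13 are pairwise coprime, so by the CRT there is a unique solution mod 42·13 = 546.
Solve by successive substitution. Start with x ≡ 32 (mod 42).
  Combine with x ≡ 5 (mod 13): write x = 32 + 42·t and require 32 + 42·t ≡ 5 (mod 13), i.e. 42·t ≡ 5 − 32 ≡ 12 (mod 13). Since 42^(−1) ≡ 9 (mod 13) (42 ≡ 3 (mod 13)), t ≡ 9·12 ≡ 4 (mod 13). So x ≡ 32 + 42·4 = 200 (mod 546).
Unique solution in [0, 546): x = 200.

Final answer: x ≡ 200 (mod 546); the representative in [0, 546) is 200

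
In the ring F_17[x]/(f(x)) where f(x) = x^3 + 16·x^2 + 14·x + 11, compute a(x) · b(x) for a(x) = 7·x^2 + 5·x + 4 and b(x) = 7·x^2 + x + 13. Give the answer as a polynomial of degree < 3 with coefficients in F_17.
Multiply as integer polynomials: a · b = 49·x^4 + 42·x^3 + 124·x^2 + 69·x + 52. Reducing coefficients mod 17: a · b ≡ 15·x^4 + 8·x^3 + 5·x^2 + x + 1. Now divide by f(x) = x^3 + 16·x^2 + 14·x + 11 in F_17[x], eliminating the leading term at each step:
  leading term 15·x^4: subtract (15·x)·f(x) = 15·x^4 + 2·x^3 + 6·x^2 + 12·x, leaving 6·x^3 + 16·x^2 + 6·x + 1 (coefficients mod 17)
  leading term 6·x^3: subtract (6)·f(x) = 6·x^3 + 11·x^2 + 16·x + 15, leaving 5·x^2 + 7·x + 3 (coefficients mod 17)
The degree is now < 3, so this is the remainder. Hence a · b ≡ 5·x^2 + 7·x + 3 in F_17[x]/(f).

Final answer: a · b ≡ 5·x^2 + 7·x + 3 (mod f(x))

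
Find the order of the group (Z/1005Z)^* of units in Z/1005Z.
|(Z/1005Z)^*| = 528

(Z/1005Z)^* consists of the classes a with gcd(a, 1005) = 1, so its order is φ(1005). φ is multiplicative, with φ(p^e) = p^e − p^(e−1). Factorise 1005 = 3 · 5 · 67. Then
  φ(1005) = (3 − 1) · (5 − 1) · (67 − 1) = 2 · 4 · 66 = 528.
Thus |(Z/1005Z)^*| = 528.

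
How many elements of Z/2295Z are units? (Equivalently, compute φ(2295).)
Z/2295Z has φ(2295) = 1152 units

An element a ∈ Z/2295Z is a unit iff gcd(a, 2295) = 1, so the number of units is φ(2295). φ is multiplicative, with φ(p^e) = p^e − p^(e−1). Factorise 2295 = 3^3 · 5 · 17. Then
  φ(2295) = (3^3 − 3^2) · (5 − 1) · (17 − 1) = 18 · 4 · 16 = 1152.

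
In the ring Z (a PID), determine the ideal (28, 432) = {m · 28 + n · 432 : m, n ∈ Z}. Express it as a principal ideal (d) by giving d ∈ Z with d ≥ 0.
(28, 432) = (4); d = 4

In the PID Z, (a, b) is generated by gcd(a, b). Compute gcd(432, 28) with the extended Euclidean algorithm, tracking rows (r, s, t) with s·432 + t·28 = r:
  row A: (432, 1, 0)   [1·432 + 0·28 = 432]
  row B: (28, 0, 1)   [0·432 + 1·28 = 28]
  432 = 15·28 + 12   → row C = row A − 15·row B = (12, 1, −15)   [check: 1·432 − 15·28 = 12]
  28 = 2·12 + 4   → row D = row B − 2·row C = (4, −2, 31)   [check: −2·432 + 31·28 = 4]
  12 = 3·4 + 0   → remainder 0, stop. gcd = 4 (last nonzero row D).
So gcd(28, 432) = 4, with Bézout identity −2·432 + 31·28 = 4. Containment (⊇): the Bézout identity exhibits 4 as an element of (28, 432), giving (4) ⊆ (28, 432). Containment (⊆): since 4 | 28 and 4 | 432 (28 = 4·7, 432 = 4·108), every Z-linear combination of 28 and 432 is divisible by 4, so (28, 432) ⊆ (4). Therefore (28, 432) = (4), d = 4.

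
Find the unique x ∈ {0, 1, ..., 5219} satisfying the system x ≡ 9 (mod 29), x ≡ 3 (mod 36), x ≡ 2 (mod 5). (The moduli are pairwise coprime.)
The moduli 29, 36, 5 are pairwise coprime, so by the CRT there is a unique solution mod 29·36·5 = 5220.
Solve by successive substitution. Start with x ≡ 9 (mod 29).
  Combine with x ≡ 3 (mod 36): write x = 9 + 29·t and require 9 + 29·t ≡ 3 (mod 36), i.e. 29·t ≡ 3 − 9 ≡ 30 (mod 36). Since 29^(−1) ≡ 5 (mod 36), t ≡ 5·30 ≡ 6 (mod 36). So x ≡ 9 + 29·6 = 183 (mod 1044).
  Combine with x ≡ 2 (mod 5): write x = 183 + 1044·t and require 183 + 1044·t ≡ 2 (mod 5), i.e. 1044·t ≡ 2 − 183 ≡ 4 (mod 5). Since 1044^(−1) ≡ 4 (mod 5) (1044 ≡ 4 (mod 5)), t ≡ 4·4 ≡ 1 (mod 5). So x ≡ 183 + 1044·1 = 1227 (mod 5220).
Unique solution in [0, 5220): x = 1227.

Final answer: x ≡ 1227 (mod 5220); the representative in [0, 5220) is 1227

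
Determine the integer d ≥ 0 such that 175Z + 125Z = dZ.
In the PID Z, (a, b) is generated by gcd(a, b). Compute gcd(175, 125) with the extended Euclidean algorithm, tracking rows (r, s, t) with s·175 + t·125 = r:
  row A: (175, 1, 0)   [1·175 + 0·125 = 175]
  row B: (125, 0, 1)   [0·175 + 1·125 = 125]
  175 = 1·125 + 50   → row C = row A − 1·row B = (50, 1, −1)   [check: 1·175 − 1·125 = 50]
  125 = 2·50 + 25   → row D = row B − 2·row C = (25, −2, 3)   [check: −2·175 + 3·125 = 25]
  50 = 2·25 + 0   → remainder 0, stop. gcd = 25 (last nonzero row D).
So gcd(175, 125) = 25, with Bézout identity −2·175 + 3·125 = 25. Containment (⊇): the Bézout identity exhibits 25 as an element of (175, 125), giving (25) ⊆ (175, 125). Containment (⊆): since 25 | 175 and 25 | 125 (175 = 25·7, 125 = 25·5), every Z-linear combination of 175 and 125 is divisible by 25, so (175, 125) ⊆ (25). Therefore (175, 125) = (25), d = 25.

Final answer: (175, 125) = (25); d = 25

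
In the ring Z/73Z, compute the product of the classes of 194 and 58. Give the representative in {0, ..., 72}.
10

Reduce the factors first: 194 ≡ 48 (mod 73), so 194 · 58 ≡ 48 · 58 (mod 73). 48 · 58 = 2784. Dividing by 73: 2784 = 38·73 + 10. So (194 · 58) mod 73 = 10.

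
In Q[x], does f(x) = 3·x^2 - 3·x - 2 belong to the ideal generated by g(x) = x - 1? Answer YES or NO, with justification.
In Q[x] the ideal (g) consists of all multiples of g, so f ∈ (g) iff g | f, i.e. iff the remainder of f on division by g is 0. Divide f by g (g is monic, so eliminate the leading term of the running remainder at each step):
  leading term 3·x^2: subtract (3·x)·g(x) = 3·x^2 - 3·x, leaving -2
The remainder r(x) = -2 ≠ 0 (and deg r < deg g), so g ∤ f, i.e. f ∉ (g).

Final answer: NO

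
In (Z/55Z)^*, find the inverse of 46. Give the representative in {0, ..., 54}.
46^(−1) ≡ 6 (mod 55)

Apply the extended Euclidean algorithm to (55, 46), tracking rows (r, s, t) with s·55 + t·46 = r. Each division r_prev = q·r_cur + r_new produces the new row as (previous row) − q·(current row):
  row A: (55, 1, 0)   [1·55 + 0·46 = 55]
  row B: (46, 0, 1)   [0·55 + 1·46 = 46]
  55 = 1·46 + 9   → row C = row A − 1·row B = (9, 1, −1)   [check: 1·55 − 1·46 = 9]
  46 = 5·9 + 1   → row D = row B − 5·row C = (1, −5, 6)   [check: −5·55 + 6·46 = 1]
  9 = 9·1 + 0   → remainder 0, stop. gcd = 1 (last nonzero row D).
The gcd is 1, so 46 is invertible mod 55. The last nonzero row gives −5·55 + 6·46 = 1, so t = 6. So 46^(−1) ≡ 6 (mod 55). Verify: 46 · 6 = 276 ≡ 1 (mod 55). ✓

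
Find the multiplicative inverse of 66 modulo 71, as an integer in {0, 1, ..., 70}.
Apply the extended Euclidean algorithm to (71, 66), tracking rows (r, s, t) with s·71 + t·66 = r. Each division r_prev = q·r_cur + r_new produces the new row as (previous row) − q·(current row):
  row A: (71, 1, 0)   [1·71 + 0·66 = 71]
  row B: (66, 0, 1)   [0·71 + 1·66 = 66]
  71 = 1·66 + 5   → row C = row A − 1·row B = (5, 1, −1)   [check: 1·71 − 1·66 = 5]
  66 = 13·5 + 1   → row D = row B − 13·row C = (1, −13, 14)   [check: −13·71 + 14·66 = 1]
  5 = 5·1 + 0   → remainder 0, stop. gcd = 1 (last nonzero row D).
The gcd is 1, so 66 is invertible mod 71. The last nonzero row gives −13·71 + 14·66 = 1, so t = 14. So 66^(−1) ≡ 14 (mod 71). Verify: 66 · 14 = 924 ≡ 1 (mod 71). ✓

Final answer: 66^(−1) ≡ 14 (mod 71)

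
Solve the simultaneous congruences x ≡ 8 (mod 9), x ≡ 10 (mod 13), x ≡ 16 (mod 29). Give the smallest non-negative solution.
The moduli 9, 13, 29 are pairwise coprime, so by the CRT there is a unique solution mod 9·13·29 = 3393.
Solve by successive substitution. Start with x ≡ 8 (mod 9).
  Combine with x ≡ 10 (mod 13): write x = 8 + 9·t and require 8 + 9·t ≡ 10 (mod 13), i.e. 9·t ≡ 10 − 8 ≡ 2 (mod 13). Since 9^(−1) ≡ 3 (mod 13), t ≡ 3·2 ≡ 6 (mod 13). So x ≡ 8 + 9·6 = 62 (mod 117).
  Combine with x ≡ 16 (mod 29): write x = 62 + 117·t and require 62 + 117·t ≡ 16 (mod 29), i.e. 117·t ≡ 16 − 62 ≡ 12 (mod 29). Since 117^(−1) ≡ 1 (mod 29) (117 ≡ 1 (mod 29)), t ≡ 1·12 ≡ 12 (mod 29). So x ≡ 62 + 117·12 = 1466 (mod 3393).
Unique solution in [0, 3393): x = 1466.

Final answer: x ≡ 1466 (mod 3393); the representative in [0, 3393) is 1466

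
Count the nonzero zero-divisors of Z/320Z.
In Z/320Z each nonzero element is either a unit (gcd with 320 is 1) or a zero-divisor (gcd > 1). The number of units is φ(320): factorise 320 = 2^6 · 5, so φ(320) = (2^6 − 2^5) · (5 − 1) = 32 · 4 = 128. The nonzero elements number 320 − 1 = 319. Hence the nonzero zero-divisors number 319 − 128 = 191.

Final answer: Z/320Z has 191 nonzero zero-divisors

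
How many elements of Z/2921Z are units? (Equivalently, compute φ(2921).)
An element a ∈ Z/2921Z is a unit iff gcd(a, 2921) = 1, so the number of units is φ(2921). φ is multiplicative, with φ(p^e) = p^e − p^(e−1). Factorise 2921 = 23 · 127. Then
  φ(2921) = (23 − 1) · (127 − 1) = 22 · 126 = 2772.

Final answer: Z/2921Z has φ(2921) = 2772 units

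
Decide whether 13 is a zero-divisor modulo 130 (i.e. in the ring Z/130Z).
gcd(13, 130) = 13 > 1, so 13 is not a unit in Z/130Z. In Z/nZ every nonzero non-unit is a zero-divisor: explicitly, take b = 130/gcd = 10 ≠ 0 (mod 130); then 13·10 = 130 = 1·130, i.e. 13·10 ≡ 0 (mod 130). So 13 is a zero-divisor.

Final answer: YES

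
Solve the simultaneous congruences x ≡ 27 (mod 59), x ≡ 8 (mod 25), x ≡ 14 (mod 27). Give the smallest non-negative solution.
The moduli 59, 25, 27 are pairwise coprime, so by the CRT there is a unique solution mod 59·25·27 = 39825.
Solve by successive substitution. Start with x ≡ 27 (mod 59).
  Combine with x ≡ 8 (mod 25): write x = 27 + 59·t and require 27 + 59·t ≡ 8 (mod 25), i.e. 59·t ≡ 8 − 27 ≡ 6 (mod 25). Since 59^(−1) ≡ 14 (mod 25) (59 ≡ 9 (mod 25)), t ≡ 14·6 ≡ 9 (mod 25). So x ≡ 27 + 59·9 = 558 (mod 1475).
  Combine with x ≡ 14 (mod 27): write x = 558 + 1475·t and require 558 + 1475·t ≡ 14 (mod 27), i.e. 1475·t ≡ 14 − 558 ≡ 23 (mod 27). Since 1475^(−1) ≡ 8 (mod 27) (1475 ≡ 17 (mod 27)), t ≡ 8·23 ≡ 22 (mod 27). So x ≡ 558 + 1475·22 = 33008 (mod 39825).
Unique solution in [0, 39825): x = 33008.

Final answer: x ≡ 33008 (mod 39825); the representative in [0, 39825) is 33008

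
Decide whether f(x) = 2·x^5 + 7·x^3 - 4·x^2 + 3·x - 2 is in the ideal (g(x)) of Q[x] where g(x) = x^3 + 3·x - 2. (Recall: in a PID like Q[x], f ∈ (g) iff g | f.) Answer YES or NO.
In Q[x] the ideal (g) consists of all multiples of g, so f ∈ (g) iff g | f, i.e. iff the remainder of f on division by g is 0. Divide f by g (g is monic, so eliminate the leading term of the running remainder at each step):
  leading term 2·x^5: subtract (2·x^2)·g(x) = 2·x^5 + 6·x^3 - 4·x^2, leaving x^3 + 3·x - 2
  leading term x^3: subtract (1)·g(x) = x^3 + 3·x - 2, leaving 0
The remainder is 0, so f(x) = g(x) · h(x) with h(x) = 2·x^2 + 1. Hence g | f, i.e. f ∈ (g).

Final answer: YES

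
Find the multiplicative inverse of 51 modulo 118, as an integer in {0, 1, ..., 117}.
Apply the extended Euclidean algorithm to (118, 51), tracking rows (r, s, t) with s·118 + t·51 = r. Each division r_prev = q·r_cur + r_new produces the new row as (previous row) − q·(current row):
  row A: (118, 1, 0)   [1·118 + 0·51 = 118]
  row B: (51, 0, 1)   [0·118 + 1·51 = 51]
  118 = 2·51 + 16   → row C = row A − 2·row B = (16, 1, −2)   [check: 1·118 − 2·51 = 16]
  51 = 3·16 + 3   → row D = row B − 3·row C = (3, −3, 7)   [check: −3·118 + 7·51 = 3]
  16 = 5·3 + 1   → row E = row C − 5·row D = (1, 16, −37)   [check: 16·118 − 37·51 = 1]
  3 = 3·1 + 0   → remainder 0, stop. gcd = 1 (last nonzero row E).
The gcd is 1, so 51 is invertible mod 118. The last nonzero row gives 16·118 − 37·51 = 1, so t = −37. So 51^(−1) ≡ −37 ≡ 81 (mod 118). Verify: 51 · 81 = 4131 ≡ 1 (mod 118). ✓

Final answer: 51^(−1) ≡ 81 (mod 118)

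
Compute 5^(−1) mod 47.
Apply the extended Euclidean algorithm to (47, 5), tracking rows (r, s, t) with s·47 + t·5 = r. Each division r_prev = q·r_cur + r_new produces the new row as (previous row) − q·(current row):
  row A: (47, 1, 0)   [1·47 + 0·5 = 47]
  row B: (5, 0, 1)   [0·47 + 1·5 = 5]
  47 = 9·5 + 2   → row C = row A − 9·row B = (2, 1, −9)   [check: 1·47 − 9·5 = 2]
  5 = 2·2 + 1   → row D = row B − 2·row C = (1, −2, 19)   [check: −2·47 + 19·5 = 1]
  2 = 2·1 + 0   → remainder 0, stop. gcd = 1 (last nonzero row D).
The gcd is 1, so 5 is invertible mod 47. The last nonzero row gives −2·47 + 19·5 = 1, so t = 19. So 5^(−1) ≡ 19 (mod 47). Verify: 5 · 19 = 95 ≡ 1 (mod 47). ✓

Final answer: 5^(−1) ≡ 19 (mod 47)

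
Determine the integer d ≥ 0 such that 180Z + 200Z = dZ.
(180, 200) = (20); d = 20

In the PID Z, (a, b) is generated by gcd(a, b). Compute gcd(200, 180) with the extended Euclidean algorithm, tracking rows (r, s, t) with s·200 + t·180 = r:
  row A: (200, 1, 0)   [1·200 + 0·180 = 200]
  row B: (180, 0, 1)   [0·200 + 1·180 = 180]
  200 = 1·180 + 20   → row C = row A − 1·row B = (20, 1, −1)   [check: 1·200 − 1·180 = 20]
  180 = 9·20 + 0   → remainder 0, stop. gcd = 20 (last nonzero row C).
So gcd(180, 200) = 20, with Bézout identity 1·200 − 1·180 = 20. Containment (⊇): the Bézout identity exhibits 20 as an element of (180, 200), giving (20) ⊆ (180, 200). Containment (⊆): since 20 | 180 and 20 | 200 (180 = 20·9, 200 = 20·10), every Z-linear combination of 180 and 200 is divisible by 20, so (180, 200) ⊆ (20). Therefore (180, 200) = (20), d = 20.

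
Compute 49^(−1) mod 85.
49^(−1) ≡ 59 (mod 85)

Apply the extended Euclidean algorithm to (85, 49), tracking rows (r, s, t) with s·85 + t·49 = r. Each division r_prev = q·r_cur + r_new produces the new row as (previous row) − q·(current row):
  row A: (85, 1, 0)   [1·85 + 0·49 = 85]
  row B: (49, 0, 1)   [0·85 + 1·49 = 49]
  85 = 1·49 + 36   → row C = row A − 1·row B = (36, 1, −1)   [check: 1·85 − 1·49 = 36]
  49 = 1·36 + 13   → row D = row B − 1·row C = (13, −1, 2)   [check: −1·85 + 2·49 = 13]
  36 = 2·13 + 10   → row E = row C − 2·row D = (10, 3, −5)   [check: 3·85 − 5·49 = 10]
  13 = 1·10 + 3   → row F = row D − 1·row E = (3, −4, 7)   [check: −4·85 + 7·49 = 3]
  10 = 3·3 + 1   → row G = row E − 3·row F = (1, 15, −26)   [check: 15·85 − 26·49 = 1]
  3 = 3·1 + 0   → remainder 0, stop. gcd = 1 (last nonzero row G).
The gcd is 1, so 49 is invertible mod 85. The last nonzero row gives 15·85 − 26·49 = 1, so t = −26. So 49^(−1) ≡ −26 ≡ 59 (mod 85). Verify: 49 · 59 = 2891 ≡ 1 (mod 85). ✓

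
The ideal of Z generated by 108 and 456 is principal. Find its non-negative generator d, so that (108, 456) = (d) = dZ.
In the PID Z, (a, b) is generated by gcd(a, b). Compute gcd(456, 108) with the extended Euclidean algorithm, tracking rows (r, s, t) with s·456 + t·108 = r:
  row A: (456, 1, 0)   [1·456 + 0·108 = 456]
  row B: (108, 0, 1)   [0·456 + 1·108 = 108]
  456 = 4·108 + 24   → row C = row A − 4·row B = (24, 1, −4)   [check: 1·456 − 4·108 = 24]
  108 = 4·24 + 12   → row D = row B − 4·row C = (12, −4, 17)   [check: −4·456 + 17·108 = 12]
  24 = 2·12 + 0   → remainder 0, stop. gcd = 12 (last nonzero row D).
So gcd(108, 456) = 12, with Bézout identity −4·456 + 17·108 = 12. Containment (⊇): the Bézout identity exhibits 12 as an element of (108, 456), giving (12) ⊆ (108, 456). Containment (⊆): since 12 | 108 and 12 | 456 (108 = 12·9, 456 = 12·38), every Z-linear combination of 108 and 456 is divisible by 12, so (108, 456) ⊆ (12). Therefore (108, 456) = (12), d = 12.

Final answer: (108, 456) = (12); d = 12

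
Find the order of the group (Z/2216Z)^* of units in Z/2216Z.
|(Z/2216Z)^*| = 1104

(Z/2216Z)^* consists of the classes a with gcd(a, 2216) = 1, so its order is φ(2216). φ is multiplicative, with φ(p^e) = p^e − p^(e−1). Factorise 2216 = 2^3 · 277. Then
  φ(2216) = (2^3 − 2^2) · (277 − 1) = 4 · 276 = 1104.
Thus |(Z/2216Z)^*| = 1104.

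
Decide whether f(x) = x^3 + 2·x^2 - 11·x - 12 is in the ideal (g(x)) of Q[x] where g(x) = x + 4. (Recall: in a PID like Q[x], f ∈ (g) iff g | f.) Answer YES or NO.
YES

In Q[x] the ideal (g) consists of all multiples of g, so f ∈ (g) iff g | f, i.e. iff the remainder of f on division by g is 0. Divide f by g (g is monic, so eliminate the leading term of the running remainder at each step):
  leading term x^3: subtract (x^2)·g(x) = x^3 + 4·x^2, leaving -2·x^2 - 11·x - 12
  leading term -2·x^2: subtract (-2·x)·g(x) = -2·x^2 - 8·x, leaving -3·x - 12
  leading term -3·x: subtract (-3)·g(x) = -3·x - 12, leaving 0
The remainder is 0, so f(x) = g(x) · h(x) with h(x) = x^2 - 2·x - 3. Hence g | f, i.e. f ∈ (g).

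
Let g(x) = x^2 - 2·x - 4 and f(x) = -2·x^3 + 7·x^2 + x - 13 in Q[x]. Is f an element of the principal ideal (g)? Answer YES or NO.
In Q[x] the ideal (g) consists of all multiples of g, so f ∈ (g) iff g | f, i.e. iff the remainder of f on division by g is 0. Divide f by g (g is monic, so eliminate the leading term of the running remainder at each step):
  leading term -2·x^3: subtract (-2·x)·g(x) = -2·x^3 + 4·x^2 + 8·x, leaving 3·x^2 - 7·x - 13
  leading term 3·x^2: subtract (3)·g(x) = 3·x^2 - 6·x - 12, leaving -x - 1
The remainder r(x) = -x - 1 ≠ 0 (and deg r < deg g), so g ∤ f, i.e. f ∉ (g).

Final answer: NO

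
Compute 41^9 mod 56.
Use repeated squaring. Binary(9) = 1001. Walk through the bits of the exponent 9 left-to-right: at each bit after the leading one, square the running value, then multiply by 41 if the bit is 1 (always reducing mod 56):
  bit 1 = 1 (leading): start with 41.
  bit 2 = 0: square 41^2 = 1681 ≡ 1 (mod 56).
  bit 3 = 0: square 1^2 = 1 (mod 56).
  bit 4 = 1: square 1^2 = 1; bit is 1, so multiply 1·41 = 41 (mod 56).
Final value: 41^9 ≡ 41 (mod 56).

Final answer: 41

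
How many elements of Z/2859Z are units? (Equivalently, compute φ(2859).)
Z/2859Z has φ(2859) = 1904 units

An element a ∈ Z/2859Z is a unit iff gcd(a, 2859) = 1, so the number of units is φ(2859). φ is multiplicative, with φ(p^e) = p^e − p^(e−1). Factorise 2859 = 3 · 953. Then
  φ(2859) = (3 − 1) · (953 − 1) = 2 · 952 = 1904.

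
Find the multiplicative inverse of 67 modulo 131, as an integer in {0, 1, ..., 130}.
Apply the extended Euclidean algorithm to (131, 67), tracking rows (r, s, t) with s·131 + t·67 = r. Each division r_prev = q·r_cur + r_new produces the new row as (previous row) − q·(current row):
  row A: (131, 1, 0)   [1·131 + 0·67 = 131]
  row B: (67, 0, 1)   [0·131 + 1·67 = 67]
  131 = 1·67 + 64   → row C = row A − 1·row B = (64, 1, −1)   [check: 1·131 − 1·67 = 64]
  67 = 1·64 + 3   → row D = row B − 1·row C = (3, −1, 2)   [check: −1·131 + 2·67 = 3]
  64 = 21·3 + 1   → row E = row C − 21·row D = (1, 22, −43)   [check: 22·131 − 43·67 = 1]
  3 = 3·1 + 0   → remainder 0, stop. gcd = 1 (last nonzero row E).
The gcd is 1, so 67 is invertible mod 131. The last nonzero row gives 22·131 − 43·67 = 1, so t = −43. So 67^(−1) ≡ −43 ≡ 88 (mod 131). Verify: 67 · 88 = 5896 ≡ 1 (mod 131). ✓

Final answer: 67^(−1) ≡ 88 (mod 131)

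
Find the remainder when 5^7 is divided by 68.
61

Use repeated squaring. Binary(7) = 111. Walk through the bits of the exponent 7 left-to-right: at each bit after the leading one, square the running value, then multiply by 5 if the bit is 1 (always reducing mod 68):
  bit 1 = 1 (leading): start with 5.
  bit 2 = 1: square 5^2 = 25; bit is 1, so multiply 25·5 = 125 ≡ 57 (mod 68).
  bit 3 = 1: square 57^2 = 3249 ≡ 53; bit is 1, so multiply 53·5 = 265 ≡ 61 (mod 68).
Final value: 5^7 ≡ 61 (mod 68).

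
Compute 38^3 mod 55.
37

Use repeated squaring. Binary(3) = 11. Walk through the bits of the exponent 3 left-to-right: at each bit after the leading one, square the running value, then multiply by 38 if the bit is 1 (always reducing mod 55):
  bit 1 = 1 (leading): start with 38.
  bit 2 = 1: square 38^2 = 1444 ≡ 14; bit is 1, so multiply 14·38 = 532 ≡ 37 (mod 55).
Final value: 38^3 ≡ 37 (mod 55).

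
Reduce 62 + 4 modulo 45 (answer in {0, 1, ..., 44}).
21

Reduce the summands first: 62 ≡ 17 (mod 45), so 62 + 4 ≡ 17 + 4 (mod 45). 17 + 4 = 21; 21 = 0·45 + 21, so (62 + 4) mod 45 = 21.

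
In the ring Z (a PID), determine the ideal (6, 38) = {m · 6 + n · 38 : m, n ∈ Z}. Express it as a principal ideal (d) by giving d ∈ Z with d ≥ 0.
(6, 38) = (2); d = 2

In the PID Z, (a, b) is generated by gcd(a, b). Compute gcd(38, 6) with the extended Euclidean algorithm, tracking rows (r, s, t) with s·38 + t·6 = r:
  row A: (38, 1, 0)   [1·38 + 0·6 = 38]
  row B: (6, 0, 1)   [0·38 + 1·6 = 6]
  38 = 6·6 + 2   → row C = row A − 6·row B = (2, 1, −6)   [check: 1·38 − 6·6 = 2]
  6 = 3·2 + 0   → remainder 0, stop. gcd = 2 (last nonzero row C).
So gcd(6, 38) = 2, with Bézout identity 1·38 − 6·6 = 2. Containment (⊇): the Bézout identity exhibits 2 as an element of (6, 38), giving (2) ⊆ (6, 38). Containment (⊆): since 2 | 6 and 2 | 38 (6 = 2·3, 38 = 2·19), every Z-linear combination of 6 and 38 is divisible by 2, so (6, 38) ⊆ (2). Therefore (6, 38) = (2), d = 2.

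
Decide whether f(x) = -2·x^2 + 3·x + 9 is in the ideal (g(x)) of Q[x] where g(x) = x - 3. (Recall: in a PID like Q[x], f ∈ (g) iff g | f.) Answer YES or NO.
In Q[x] the ideal (g) consists of all multiples of g, so f ∈ (g) iff g | f, i.e. iff the remainder of f on division by g is 0. Divide f by g (g is monic, so eliminate the leading term of the running remainder at each step):
  leading term -2·x^2: subtract (-2·x)·g(x) = -2·x^2 + 6·x, leaving 9 - 3·x
  leading term -3·x: subtract (-3)·g(x) = 9 - 3·x, leaving 0
The remainder is 0, so f(x) = g(x) · h(x) with h(x) = -2·x - 3. Hence g | f, i.e. f ∈ (g).

Final answer: YES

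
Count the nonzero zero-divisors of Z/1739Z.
Z/1739Z has 82 nonzero zero-divisors

In Z/1739Z each nonzero element is either a unit (gcd with 1739 is 1) or a zero-divisor (gcd > 1). The number of units is φ(1739): factorise 1739 = 37 · 47, so φ(1739) = (37 − 1) · (47 − 1) = 36 · 46 = 1656. The nonzero elements number 1739 − 1 = 1738. Hence the nonzero zero-divisors number 1738 − 1656 = 82.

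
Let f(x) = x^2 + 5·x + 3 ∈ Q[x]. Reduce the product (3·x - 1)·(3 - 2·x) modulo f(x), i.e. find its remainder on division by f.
a · b ≡ 41·x + 15 (mod f(x))

First multiply in Q[x] without reducing: a · b = -6·x^2 + 11·x - 3. Now divide by f(x) = x^2 + 5·x + 3, eliminating the leading term at each step:
  leading term -6·x^2: subtract (-6)·f(x) = -6·x^2 - 30·x - 18, leaving 41·x + 15
The degree is now < 2, so this is the remainder. Hence a · b ≡ 41·x + 15 in Q[x]/(f).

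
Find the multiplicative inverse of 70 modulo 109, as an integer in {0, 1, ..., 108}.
Apply the extended Euclidean algorithm to (109, 70), tracking rows (r, s, t) with s·109 + t·70 = r. Each division r_prev = q·r_cur + r_new produces the new row as (previous row) − q·(current row):
  row A: (109, 1, 0)   [1·109 + 0·70 = 109]
  row B: (70, 0, 1)   [0·109 + 1·70 = 70]
  109 = 1·70 + 39   → row C = row A − 1·row B = (39, 1, −1)   [check: 1·109 − 1·70 = 39]
  70 = 1·39 + 31   → row D = row B − 1·row C = (31, −1, 2)   [check: −1·109 + 2·70 = 31]
  39 = 1·31 + 8   → row E = row C − 1·row D = (8, 2, −3)   [check: 2·109 − 3·70 = 8]
  31 = 3·8 + 7   → row F = row D − 3·row E = (7, −7, 11)   [check: −7·109 + 11·70 = 7]
  8 = 1·7 + 1   → row G = row E − 1·row F = (1, 9, −14)   [check: 9·109 − 14·70 = 1]
  7 = 7·1 + 0   → remainder 0, stop. gcd = 1 (last nonzero row G).
The gcd is 1, so 70 is invertible mod 109. The last nonzero row gives 9·109 − 14·70 = 1, so t = −14. So 70^(−1) ≡ −14 ≡ 95 (mod 109). Verify: 70 · 95 = 6650 ≡ 1 (mod 109). ✓

Final answer: 70^(−1) ≡ 95 (mod 109)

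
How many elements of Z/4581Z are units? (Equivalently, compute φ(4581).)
Z/4581Z has φ(4581) = 3048 units

An element a ∈ Z/4581Z is a unit iff gcd(a, 4581) = 1, so the number of units is φ(4581). φ is multiplicative, with φ(p^e) = p^e − p^(e−1). Factorise 4581 = 3^2 · 509. Then
  φ(4581) = (3^2 − 3^1) · (509 − 1) = 6 · 508 = 3048.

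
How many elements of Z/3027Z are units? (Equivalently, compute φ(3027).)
An element a ∈ Z/3027Z is a unit iff gcd(a, 3027) = 1, so the number of units is φ(3027). φ is multiplicative, with φ(p^e) = p^e − p^(e−1). Factorise 3027 = 3 · 1009. Then
  φ(3027) = (3 − 1) · (1009 − 1) = 2 · 1008 = 2016.

Final answer: Z/3027Z has φ(3027) = 2016 units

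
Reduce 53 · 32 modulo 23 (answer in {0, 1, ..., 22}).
17

Reduce the factors first: 53 ≡ 7, 32 ≡ 9 (mod 23), so 53 · 32 ≡ 7 · 9 (mod 23). 7 · 9 = 63. Dividing by 23: 63 = 2·23 + 17. So (53 · 32) mod 23 = 17.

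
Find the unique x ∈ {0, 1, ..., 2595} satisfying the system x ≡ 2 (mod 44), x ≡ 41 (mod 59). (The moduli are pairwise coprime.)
x ≡ 926 (mod 2596); the representative in [0, 2596) is 926

The moduli 44, 59 are pairwise coprime, so by the CRT there is a unique solution mod 44·59 = 2596.
Solve by successive substitution. Start with x ≡ 2 (mod 44).
  Combine with x ≡ 41 (mod 59): write x = 2 + 44·t and require 2 + 44·t ≡ 41 (mod 59), i.e. 44·t ≡ 41 − 2 ≡ 39 (mod 59). Since 44^(−1) ≡ 55 (mod 59), t ≡ 55·39 ≡ 21 (mod 59). So x ≡ 2 + 44·21 = 926 (mod 2596).
Unique solution in [0, 2596): x = 926.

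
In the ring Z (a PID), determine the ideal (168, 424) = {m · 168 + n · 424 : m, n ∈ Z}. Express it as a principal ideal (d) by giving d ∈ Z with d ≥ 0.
In the PID Z, (a, b) is generated by gcd(a, b). Compute gcd(424, 168) with the extended Euclidean algorithm, tracking rows (r, s, t) with s·424 + t·168 = r:
  row A: (424, 1, 0)   [1·424 + 0·168 = 424]
  row B: (168, 0, 1)   [0·424 + 1·168 = 168]
  424 = 2·168 + 88   → row C = row A − 2·row B = (88, 1, −2)   [check: 1·424 − 2·168 = 88]
  168 = 1·88 + 80   → row D = row B − 1·row C = (80, −1, 3)   [check: −1·424 + 3·168 = 80]
  88 = 1·80 + 8   → row E = row C − 1·row D = (8, 2, −5)   [check: 2·424 − 5·168 = 8]
  80 = 10·8 + 0   → remainder 0, stop. gcd = 8 (last nonzero row E).
So gcd(168, 424) = 8, with Bézout identity 2·424 − 5·168 = 8. Containment (⊇): the Bézout identity exhibits 8 as an element of (168, 424), giving (8) ⊆ (168, 424). Containment (⊆): since 8 | 168 and 8 | 424 (168 = 8·21, 424 = 8·53), every Z-linear combination of 168 and 424 is divisible by 8, so (168, 424) ⊆ (8). Therefore (168, 424) = (8), d = 8.

Final answer: (168, 424) = (8); d = 8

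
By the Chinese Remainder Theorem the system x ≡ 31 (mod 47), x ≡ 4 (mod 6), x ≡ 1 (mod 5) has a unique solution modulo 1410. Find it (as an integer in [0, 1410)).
The moduli 47, 6, 5 are pairwise coprime, so by the CRT there is a unique solution mod 47·6·5 = 1410.
Solve by successive substitution. Start with x ≡ 31 (mod 47).
  Combine with x ≡ 4 (mod 6): write x = 31 + 47·t and require 31 + 47·t ≡ 4 (mod 6), i.e. 47·t ≡ 4 − 31 ≡ 3 (mod 6). Since 47^(−1) ≡ 5 (mod 6) (47 ≡ 5 (mod 6)), t ≡ 5·3 ≡ 3 (mod 6). So x ≡ 31 + 47·3 = 172 (mod 282).
  Combine with x ≡ 1 (mod 5): write x = 172 + 282·t and require 172 + 282·t ≡ 1 (mod 5), i.e. 282·t ≡ 1 − 172 ≡ 4 (mod 5). Since 282^(−1) ≡ 3 (mod 5) (282 ≡ 2 (mod 5)), t ≡ 3·4 ≡ 2 (mod 5). So x ≡ 172 + 282·2 = 736 (mod 1410).
Unique solution in [0, 1410): x = 736.

Final answer: x ≡ 736 (mod 1410); the representative in [0, 1410) is 736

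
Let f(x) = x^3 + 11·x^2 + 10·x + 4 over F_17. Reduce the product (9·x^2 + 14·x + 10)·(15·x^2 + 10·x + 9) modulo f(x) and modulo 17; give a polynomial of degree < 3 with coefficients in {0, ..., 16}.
a · b ≡ 3·x^2 + 10·x + 2 (mod f(x))

Multiply as integer polynomials: a · b = 135·x^4 + 300·x^3 + 371·x^2 + 226·x + 90. Reducing coefficients mod 17: a · b ≡ 16·x^4 + 11·x^3 + 14·x^2 + 5·x + 5. Now divide by f(x) = x^3 + 11·x^2 + 10·x + 4 in F_17[x], eliminating the leading term at each step:
  leading term 16·x^4: subtract (16·x)·f(x) = 16·x^4 + 6·x^3 + 7·x^2 + 13·x, leaving 5·x^3 + 7·x^2 + 9·x + 5 (coefficients mod 17)
  leading term 5·x^3: subtract (5)·f(x) = 5·x^3 + 4·x^2 + 16·x + 3, leaving 3·x^2 + 10·x + 2 (coefficients mod 17)
The degree is now < 3, so this is the remainder. Hence a · b ≡ 3·x^2 + 10·x + 2 in F_17[x]/(f).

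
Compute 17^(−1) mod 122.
17^(−1) ≡ 79 (mod 122)

Apply the extended Euclidean algorithm to (122, 17), tracking rows (r, s, t) with s·122 + t·17 = r. Each division r_prev = q·r_cur + r_new produces the new row as (previous row) − q·(current row):
  row A: (122, 1, 0)   [1·122 + 0·17 = 122]
  row B: (17, 0, 1)   [0·122 + 1·17 = 17]
  122 = 7·17 + 3   → row C = row A − 7·row B = (3, 1, −7)   [check: 1·122 − 7·17 = 3]
  17 = 5·3 + 2   → row D = row B − 5·row C = (2, −5, 36)   [check: −5·122 + 36·17 = 2]
  3 = 1·2 + 1   → row E = row C − 1·row D = (1, 6, −43)   [check: 6·122 − 43·17 = 1]
  2 = 2·1 + 0   → remainder 0, stop. gcd = 1 (last nonzero row E).
The gcd is 1, so 17 is invertible mod 122. The last nonzero row gives 6·122 − 43·17 = 1, so t = −43. So 17^(−1) ≡ −43 ≡ 79 (mod 122). Verify: 17 · 79 = 1343 ≡ 1 (mod 122). ✓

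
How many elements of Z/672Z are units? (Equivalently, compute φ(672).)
An element a ∈ Z/672Z is a unit iff gcd(a, 672) = 1, so the number of units is φ(672). φ is multiplicative, with φ(p^e) = p^e − p^(e−1). Factorise 672 = 2^5 · 3 · 7. Then
  φ(672) = (2^5 − 2^4) · (3 − 1) · (7 − 1) = 16 · 2 · 6 = 192.

Final answer: Z/672Z has φ(672) = 192 units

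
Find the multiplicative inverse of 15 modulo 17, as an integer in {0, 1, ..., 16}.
Apply the extended Euclidean algorithm to (17, 15), tracking rows (r, s, t) with s·17 + t·15 = r. Each division r_prev = q·r_cur + r_new produces the new row as (previous row) − q·(current row):
  row A: (17, 1, 0)   [1·17 + 0·15 = 17]
  row B: (15, 0, 1)   [0·17 + 1·15 = 15]
  17 = 1·15 + 2   → row C = row A − 1·row B = (2, 1, −1)   [check: 1·17 − 1·15 = 2]
  15 = 7·2 + 1   → row D = row B − 7·row C = (1, −7, 8)   [check: −7·17 + 8·15 = 1]
  2 = 2·1 + 0   → remainder 0, stop. gcd = 1 (last nonzero row D).
The gcd is 1, so 15 is invertible mod 17. The last nonzero row gives −7·17 + 8·15 = 1, so t = 8. So 15^(−1) ≡ 8 (mod 17). Verify: 15 · 8 = 120 ≡ 1 (mod 17). ✓

Final answer: 15^(−1) ≡ 8 (mod 17)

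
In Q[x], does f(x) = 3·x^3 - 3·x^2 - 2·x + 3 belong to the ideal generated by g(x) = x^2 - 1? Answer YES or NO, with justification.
In Q[x] the ideal (g) consists of all multiples of g, so f ∈ (g) iff g | f, i.e. iff the remainder of f on division by g is 0. Divide f by g (g is monic, so eliminate the leading term of the running remainder at each step):
  leading term 3·x^3: subtract (3·x)·g(x) = 3·x^3 - 3·x, leaving -3·x^2 + x + 3
  leading term -3·x^2: subtract (-3)·g(x) = 3 - 3·x^2, leaving x
The remainder r(x) = x ≠ 0 (and deg r < deg g), so g ∤ f, i.e. f ∉ (g).

Final answer: NO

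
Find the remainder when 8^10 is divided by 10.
Use repeated squaring. Binary(10) = 1010. Walk through the bits of the exponent 10 left-to-right: at each bit after the leading one, square the running value, then multiply by 8 if the bit is 1 (always reducing mod 10):
  bit 1 = 1 (leading): start with 8.
  bit 2 = 0: square 8^2 = 64 ≡ 4 (mod 10).
  bit 3 = 1: square 4^2 = 16 ≡ 6; bit is 1, so multiply 6·8 = 48 ≡ 8 (mod 10).
  bit 4 = 0: square 8^2 = 64 ≡ 4 (mod 10).
Final value: 8^10 ≡ 4 (mod 10).

Final answer: 4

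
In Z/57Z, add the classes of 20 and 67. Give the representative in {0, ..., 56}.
Reduce the summands first: 67 ≡ 10 (mod 57), so 20 + 67 ≡ 20 + 10 (mod 57). 20 + 10 = 30; 30 = 0·57 + 30, so (20 + 67) mod 57 = 30.

Final answer: 30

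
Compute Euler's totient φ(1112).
φ(1112) = 552

φ is multiplicative, with φ(p^e) = p^e − p^(e−1). Factorise 1112 = 2^3 · 139. Then
  φ(1112) = (2^3 − 2^2) · (139 − 1) = 4 · 138 = 552.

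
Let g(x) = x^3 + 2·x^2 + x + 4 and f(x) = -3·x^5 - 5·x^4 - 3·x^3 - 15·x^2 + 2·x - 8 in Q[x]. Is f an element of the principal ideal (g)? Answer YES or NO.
YES

In Q[x] the ideal (g) consists of all multiples of g, so f ∈ (g) iff g | f, i.e. iff the remainder of f on division by g is 0. Divide f by g (g is monic, so eliminate the leading term of the running remainder at each step):
  leading term -3·x^5: subtract (-3·x^2)·g(x) = -3·x^5 - 6·x^4 - 3·x^3 - 12·x^2, leaving x^4 - 3·x^2 + 2·x - 8
  leading term x^4: subtract (x)·g(x) = x^4 + 2·x^3 + x^2 + 4·x, leaving -2·x^3 - 4·x^2 - 2·x - 8
  leading term -2·x^3: subtract (-2)·g(x) = -2·x^3 - 4·x^2 - 2·x - 8, leaving 0
The remainder is 0, so f(x) = g(x) · h(x) with h(x) = -3·x^2 + x - 2. Hence g | f, i.e. f ∈ (g).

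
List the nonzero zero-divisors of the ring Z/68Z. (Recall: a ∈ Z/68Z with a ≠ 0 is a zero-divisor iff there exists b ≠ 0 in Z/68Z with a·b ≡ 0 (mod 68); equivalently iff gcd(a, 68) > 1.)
nonzero zero-divisors of Z/68Z = {2, 4, 6, 8, 10, 12, 14, 16, 17, 18, 20, 22, 24, 26, 28, 30, 32, 34, 36, 38, 40, 42, 44, 46, 48, 50, 51, 52, 54, 56, 58, 60, 62, 64, 66}

An element a ∈ Z/68Z (with a ≠ 0) is a zero-divisor iff gcd(a, 68) > 1 (because a is a unit precisely when gcd(a, n) = 1, and in Z/nZ every nonzero, non-unit element is a zero-divisor). Scan a = 1, ..., 67 and keep those with gcd(a, 68) > 1:
  gcd(2, 68) = 2, gcd(4, 68) = 4, gcd(6, 68) = 2, gcd(8, 68) = 4, gcd(10, 68) = 2, gcd(12, 68) = 4, gcd(14, 68) = 2, gcd(16, 68) = 4, gcd(17, 68) = 17, gcd(18, 68) = 2, gcd(20, 68) = 4, gcd(22, 68) = 2, gcd(24, 68) = 4, gcd(26, 68) = 2, gcd(28, 68) = 4, gcd(30, 68) = 2, gcd(32, 68) = 4, gcd(34, 68) = 34, gcd(36, 68) = 4, gcd(38, 68) = 2, gcd(40, 68) = 4, gcd(42, 68) = 2, gcd(44, 68) = 4, gcd(46, 68) = 2, gcd(48, 68) = 4, gcd(50, 68) = 2, gcd(51, 68) = 17, gcd(52, 68) = 4, gcd(54, 68) = 2, gcd(56, 68) = 4, gcd(58, 68) = 2, gcd(60, 68) = 4, gcd(62, 68) = 2, gcd(64, 68) = 4, gcd(66, 68) = 2.
All other a ∈ {1, ..., 67} have gcd(a, 68) = 1 and are units. So the nonzero zero-divisors are exactly the 35 values of a appearing in this scan.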